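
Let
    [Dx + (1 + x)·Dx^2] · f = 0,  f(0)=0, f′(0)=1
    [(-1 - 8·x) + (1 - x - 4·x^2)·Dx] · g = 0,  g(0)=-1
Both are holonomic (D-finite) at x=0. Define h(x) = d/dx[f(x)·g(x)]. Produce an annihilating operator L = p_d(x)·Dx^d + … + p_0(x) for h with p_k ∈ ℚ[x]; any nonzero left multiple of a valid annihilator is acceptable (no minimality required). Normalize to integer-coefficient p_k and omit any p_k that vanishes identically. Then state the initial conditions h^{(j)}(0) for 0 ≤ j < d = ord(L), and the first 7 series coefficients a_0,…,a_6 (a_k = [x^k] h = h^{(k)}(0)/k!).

L = (236 + 648·x + 576·x^2) + (25 + 277·x + 672·x^2 + 448·x^3)·Dx + (-9 - 16·x + 45·x^2 + 116·x^3 + 64·x^4)·Dx^2  (order 2).
h: a_k = -1, -1, -29/2, -79/3, -1567/12, -3137/10, -4393/4, …
ICs: h(0) = -1, h′(0) = -1.

f: a_k = 0, 1, -1/2, 1/3, -1/4, 1/5, -1/6, …
g: a_k = -1, -1, -5, -9, -29, -65, -181, …
h₀=f·g: eliminate ⇒ L₀, order ≤ 2·1.
h₀' ⇒ L via d/dx closure of L₀.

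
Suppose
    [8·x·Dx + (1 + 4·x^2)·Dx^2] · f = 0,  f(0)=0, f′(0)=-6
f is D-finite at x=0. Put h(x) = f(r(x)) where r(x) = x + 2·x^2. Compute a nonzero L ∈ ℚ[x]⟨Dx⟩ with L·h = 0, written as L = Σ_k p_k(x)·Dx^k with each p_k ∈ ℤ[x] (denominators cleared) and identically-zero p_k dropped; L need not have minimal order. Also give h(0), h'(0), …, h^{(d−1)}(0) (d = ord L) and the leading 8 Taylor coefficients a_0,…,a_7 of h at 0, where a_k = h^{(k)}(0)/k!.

f: a_k = 0, -6, 0, 8, 0, -96/5, 0, 384/7, …
h₀=f(r): pull back L_f along r ⇒ L₀.
L = (-4 + 8·x + 64·x^2 + 192·x^3 + 192·x^4)·Dx + (1 + 4·x + 4·x^2 + 32·x^3 + 80·x^4 + 64·x^5)·Dx^2  (order 2).
h: a_k = 0, -6, -12, 8, 48, 384/5, -128, -4992/7, …
ICs: h(0) = 0, h′(0) = -6.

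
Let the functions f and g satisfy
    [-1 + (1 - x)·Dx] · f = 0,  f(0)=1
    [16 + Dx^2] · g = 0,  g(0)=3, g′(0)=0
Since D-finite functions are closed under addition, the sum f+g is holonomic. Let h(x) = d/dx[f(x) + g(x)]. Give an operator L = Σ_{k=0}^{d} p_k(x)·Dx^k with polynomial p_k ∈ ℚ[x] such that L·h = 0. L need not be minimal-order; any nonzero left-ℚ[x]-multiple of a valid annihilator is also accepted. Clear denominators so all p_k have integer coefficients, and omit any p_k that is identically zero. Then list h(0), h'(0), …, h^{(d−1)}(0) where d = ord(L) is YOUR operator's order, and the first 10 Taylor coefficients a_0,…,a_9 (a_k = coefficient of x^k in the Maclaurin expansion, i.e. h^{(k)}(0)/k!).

L = (448 - 512·x + 256·x^2) + (-176 + 432·x - 384·x^2 + 128·x^3)·Dx + (28 - 32·x + 16·x^2)·Dx^2 + (-11 + 27·x - 24·x^2 + 8·x^3)·Dx^3  (order 3).
h: a_k = 1, -46, 3, 132, 5, -482/5, 7, 4936/105, 9, 1258/945, …
ICs: h(0) = 1, h′(0) = -46, h′′(0) = 6.

f: a_k = 1, 1, 1, 1, 1, 1, 1, 1, 1, 1, …
g: a_k = 3, 0, -24, 0, 32, 0, -256/15, 0, 512/105, 0, …
L₀ := lclm(L_f,L_g); ord L₀ ≤ 1+2.
h₀' ⇒ L via d/dx closure of L₀.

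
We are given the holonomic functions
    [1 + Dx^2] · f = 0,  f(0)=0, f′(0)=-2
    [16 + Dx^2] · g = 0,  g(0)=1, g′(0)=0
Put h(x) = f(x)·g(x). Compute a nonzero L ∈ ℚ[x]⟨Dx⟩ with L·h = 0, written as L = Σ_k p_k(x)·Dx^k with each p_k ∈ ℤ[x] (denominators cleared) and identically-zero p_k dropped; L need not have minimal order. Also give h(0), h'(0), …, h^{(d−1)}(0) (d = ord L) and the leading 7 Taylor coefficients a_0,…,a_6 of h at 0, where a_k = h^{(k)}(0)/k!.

L = 225 + 34·Dx^2 + Dx^4  (order 4).
h: a_k = 0, -2, 0, 49/3, 0, -1441/60, 0, …
ICs: h(0) = 0, h′(0) = -2, h′′(0) = 0, h′′′(0) = 98.

f: a_k = 0, -2, 0, 1/3, 0, -1/60, 0, …
g: a_k = 1, 0, -8, 0, 32/3, 0, -256/45, …
Product ⇒ symmetric product L₀, ord ≤ 4.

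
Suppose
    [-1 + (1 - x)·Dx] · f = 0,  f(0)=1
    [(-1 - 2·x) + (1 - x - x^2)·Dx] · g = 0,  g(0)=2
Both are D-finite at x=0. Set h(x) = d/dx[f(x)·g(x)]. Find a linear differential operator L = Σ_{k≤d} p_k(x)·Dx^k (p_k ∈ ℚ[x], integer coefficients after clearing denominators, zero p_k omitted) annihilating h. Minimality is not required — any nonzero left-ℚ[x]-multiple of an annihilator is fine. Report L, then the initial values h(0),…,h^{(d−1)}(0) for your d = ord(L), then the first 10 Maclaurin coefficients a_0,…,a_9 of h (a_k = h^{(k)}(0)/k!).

f: a_k = 1, 1, 1, 1, 1, 1, 1, 1, 1, 1, …
g: a_k = 2, 2, 4, 6, 10, 16, 26, 42, 68, 110, …
f·g: L₀ = L_f ⊗_s L_g, ord ≤ 1·1.
h₀' ⇒ L via d/dx closure of L₀.
L = (8 - 6·x - 12·x^2 + 12·x^4) + (-2 + 4·x + 3·x^2 - 8·x^3 + 3·x^5)·Dx  (order 1).
h: a_k = 4, 16, 42, 96, 200, 396, 756, 1408, 2574, 4640, …
ICs: h(0) = 4.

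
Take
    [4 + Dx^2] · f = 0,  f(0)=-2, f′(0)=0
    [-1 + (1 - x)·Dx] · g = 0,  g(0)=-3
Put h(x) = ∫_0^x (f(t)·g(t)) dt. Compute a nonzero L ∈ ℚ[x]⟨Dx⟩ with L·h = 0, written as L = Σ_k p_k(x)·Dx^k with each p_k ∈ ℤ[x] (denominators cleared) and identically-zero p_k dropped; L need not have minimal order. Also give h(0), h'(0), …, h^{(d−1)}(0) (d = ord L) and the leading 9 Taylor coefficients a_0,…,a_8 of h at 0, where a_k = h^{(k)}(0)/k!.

L = (-4 + 4·x)·Dx + 2·Dx^2 + (-1 + x)·Dx^3  (order 3).
h: a_k = 0, 6, 3, -2, -3/2, -2/5, -1/3, -38/105, -19/60, …
ICs: h(0) = 0, h′(0) = 6, h′′(0) = 6.

f: a_k = -2, 0, 4, 0, -4/3, 0, 8/45, 0, -4/315, …
g: a_k = -3, -3, -3, -3, -3, -3, -3, -3, -3, …
Sym-product of L_f,L_g gives L₀ (≤ ord 2).
Integrate: L := L₀·Dx.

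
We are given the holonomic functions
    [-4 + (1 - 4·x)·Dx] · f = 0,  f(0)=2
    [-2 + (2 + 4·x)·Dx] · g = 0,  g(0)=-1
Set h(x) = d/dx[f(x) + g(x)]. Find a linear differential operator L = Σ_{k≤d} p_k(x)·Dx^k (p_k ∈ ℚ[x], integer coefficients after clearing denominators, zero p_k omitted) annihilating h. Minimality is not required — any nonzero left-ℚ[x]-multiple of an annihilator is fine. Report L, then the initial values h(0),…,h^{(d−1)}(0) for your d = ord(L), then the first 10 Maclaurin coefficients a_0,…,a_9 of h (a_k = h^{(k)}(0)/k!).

L = (-40 - 32·x) + (-31 - 136·x - 112·x^2)·Dx + (3 - 2·x - 32·x^2 - 32·x^3)·Dx^2  (order 2).
h: a_k = 7, 65, 765/2, 4101/2, 81885/8, 393279/8, 3669785/16, 16777645/16, 603973341/128, 2684366715/128, …
ICs: h(0) = 7, h′(0) = 65.

f: a_k = 2, 8, 32, 128, 512, 2048, 8192, 32768, 131072, 524288, …
g: a_k = -1, -1, 1/2, -1/2, 5/8, -7/8, 21/16, -33/16, 429/128, -715/128, …
f+g: L₀ = lclm(L_f,L_g), ord ≤ 1+1.
h₀' ⇒ L via d/dx closure of L₀.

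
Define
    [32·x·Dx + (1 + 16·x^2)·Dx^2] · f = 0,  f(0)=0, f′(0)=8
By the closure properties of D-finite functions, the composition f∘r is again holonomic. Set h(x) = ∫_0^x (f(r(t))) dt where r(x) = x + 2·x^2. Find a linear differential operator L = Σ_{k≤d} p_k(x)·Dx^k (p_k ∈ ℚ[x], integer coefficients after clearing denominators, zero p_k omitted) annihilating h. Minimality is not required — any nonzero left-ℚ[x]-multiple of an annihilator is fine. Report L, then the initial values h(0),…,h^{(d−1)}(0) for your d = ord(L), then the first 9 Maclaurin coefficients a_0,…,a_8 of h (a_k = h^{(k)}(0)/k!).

L = (-4 + 32·x + 256·x^2 + 768·x^3 + 768·x^4)·Dx^2 + (1 + 4·x + 16·x^2 + 128·x^3 + 320·x^4 + 256·x^5)·Dx^3  (order 3).
h: a_k = 0, 0, 4, 16/3, -32/3, -256/5, -256/15, 11264/21, 10240/7, …
ICs: h(0) = 0, h′(0) = 0, h′′(0) = 8.

f: a_k = 0, 8, 0, -128/3, 0, 2048/5, 0, -32768/7, 0, …
L₀ from L_f via x↦r, Dx↦r'^{-1}Dx.
h=∫₀ˣh₀: take L = L₀·Dx.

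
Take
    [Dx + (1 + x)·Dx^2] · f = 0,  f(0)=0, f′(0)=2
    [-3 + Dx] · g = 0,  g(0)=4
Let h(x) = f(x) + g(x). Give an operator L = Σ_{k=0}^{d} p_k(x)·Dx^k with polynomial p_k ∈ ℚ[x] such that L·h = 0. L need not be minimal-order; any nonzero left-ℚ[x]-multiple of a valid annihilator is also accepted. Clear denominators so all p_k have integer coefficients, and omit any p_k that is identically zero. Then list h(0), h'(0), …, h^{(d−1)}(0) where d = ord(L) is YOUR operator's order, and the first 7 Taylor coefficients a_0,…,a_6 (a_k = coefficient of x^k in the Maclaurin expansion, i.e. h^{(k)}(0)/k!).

L = (-15 - 9·x)·Dx + (-7 - 18·x - 9·x^2)·Dx^2 + (4 + 7·x + 3·x^2)·Dx^3  (order 3).
h: a_k = 4, 14, 17, 56/3, 13, 17/2, 223/60, …
ICs: h(0) = 4, h′(0) = 14, h′′(0) = 34.

f: a_k = 0, 2, -1, 2/3, -1/2, 2/5, -1/3, …
g: a_k = 4, 12, 18, 18, 27/2, 81/10, 81/20, …
Sum ⇒ L₀ = lclm(L_f,L_g) in ℚ(x)⟨Dx⟩.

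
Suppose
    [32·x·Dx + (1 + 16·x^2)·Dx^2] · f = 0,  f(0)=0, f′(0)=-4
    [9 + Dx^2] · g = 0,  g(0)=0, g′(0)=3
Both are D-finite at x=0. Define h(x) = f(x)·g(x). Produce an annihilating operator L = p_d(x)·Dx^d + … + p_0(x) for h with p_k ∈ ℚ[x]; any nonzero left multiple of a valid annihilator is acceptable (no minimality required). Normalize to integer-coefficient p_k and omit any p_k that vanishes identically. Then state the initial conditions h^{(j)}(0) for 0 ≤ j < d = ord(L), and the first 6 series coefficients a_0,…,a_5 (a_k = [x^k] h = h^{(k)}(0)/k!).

L = (16425 + 696384·x^2 + 2778624·x^4 + 11943936·x^6 + 47775744·x^8) + (23616·x + 543744·x^3 + 3981312·x^5 + 21233664·x^7)·Dx + (2050 + 87168·x^2 + 470016·x^4 + 2654208·x^6 + 10616832·x^8)·Dx^2 + (2624·x + 60416·x^3 + 442368·x^5 + 2359296·x^7)·Dx^3 + (25 + 1088·x^2 + 17920·x^4 + 147456·x^6 + 589824·x^8)·Dx^4  (order 4).
h: a_k = 0, 0, -12, 0, 82, 0, …
ICs: h(0) = 0, h′(0) = 0, h′′(0) = -24, h′′′(0) = 0.

f: a_k = 0, -4, 0, 64/3, 0, -1024/5, …
g: a_k = 0, 3, 0, -9/2, 0, 81/40, …
h₀=f·g: eliminate ⇒ L₀, order ≤ 2·2.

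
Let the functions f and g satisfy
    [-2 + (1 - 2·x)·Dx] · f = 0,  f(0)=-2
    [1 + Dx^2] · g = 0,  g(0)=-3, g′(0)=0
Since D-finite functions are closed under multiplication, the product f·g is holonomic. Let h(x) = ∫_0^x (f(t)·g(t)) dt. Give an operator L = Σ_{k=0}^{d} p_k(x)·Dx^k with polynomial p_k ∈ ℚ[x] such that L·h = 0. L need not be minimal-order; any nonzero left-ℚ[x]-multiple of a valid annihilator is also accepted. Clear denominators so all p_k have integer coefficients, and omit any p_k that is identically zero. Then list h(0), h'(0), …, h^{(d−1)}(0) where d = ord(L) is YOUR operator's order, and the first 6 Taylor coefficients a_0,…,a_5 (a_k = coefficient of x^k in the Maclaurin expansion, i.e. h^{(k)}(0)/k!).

f: a_k = -2, -4, -8, -16, -32, -64, …
g: a_k = -3, 0, 3/2, 0, -1/8, 0, …
f·g: L₀ = L_f ⊗_s L_g, ord ≤ 1·2.
Integrate: L := L₀·Dx.
L = (-1 + 2·x)·Dx + 4·Dx^2 + (-1 + 2·x)·Dx^3  (order 3).
h: a_k = 0, 6, 6, 7, 21/2, 337/20, …
ICs: h(0) = 0, h′(0) = 6, h′′(0) = 12.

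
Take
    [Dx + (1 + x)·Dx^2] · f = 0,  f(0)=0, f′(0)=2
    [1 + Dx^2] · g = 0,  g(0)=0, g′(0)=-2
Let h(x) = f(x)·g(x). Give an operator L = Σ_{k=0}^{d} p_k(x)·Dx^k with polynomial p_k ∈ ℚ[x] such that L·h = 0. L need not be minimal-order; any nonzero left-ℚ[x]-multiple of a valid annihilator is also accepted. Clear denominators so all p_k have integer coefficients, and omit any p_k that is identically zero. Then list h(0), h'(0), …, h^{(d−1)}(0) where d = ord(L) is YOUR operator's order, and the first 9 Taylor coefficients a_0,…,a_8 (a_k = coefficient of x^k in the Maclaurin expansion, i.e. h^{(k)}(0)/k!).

f: a_k = 0, 2, -1, 2/3, -1/2, 2/5, -1/3, 2/7, -1/4, …
g: a_k = 0, -2, 0, 1/3, 0, -1/60, 0, 1/2520, 0, …
Sym-product of L_f,L_g gives L₀ (≤ ord 4).
L = (-3 + 6·x + 19·x^2 + 16·x^3 + 4·x^4) + (4 + 20·x + 24·x^2 + 8·x^3)·Dx + (20·x + 42·x^2 + 32·x^3 + 8·x^4)·Dx^2 + (4 + 20·x + 24·x^2 + 8·x^3)·Dx^3 + (3 + 14·x + 23·x^2 + 16·x^3 + 4·x^4)·Dx^4  (order 4).
h: a_k = 0, 0, -4, 2, -2/3, 2/3, -11/18, 31/60, -113/252, …
ICs: h(0) = 0, h′(0) = 0, h′′(0) = -8, h′′′(0) = 12.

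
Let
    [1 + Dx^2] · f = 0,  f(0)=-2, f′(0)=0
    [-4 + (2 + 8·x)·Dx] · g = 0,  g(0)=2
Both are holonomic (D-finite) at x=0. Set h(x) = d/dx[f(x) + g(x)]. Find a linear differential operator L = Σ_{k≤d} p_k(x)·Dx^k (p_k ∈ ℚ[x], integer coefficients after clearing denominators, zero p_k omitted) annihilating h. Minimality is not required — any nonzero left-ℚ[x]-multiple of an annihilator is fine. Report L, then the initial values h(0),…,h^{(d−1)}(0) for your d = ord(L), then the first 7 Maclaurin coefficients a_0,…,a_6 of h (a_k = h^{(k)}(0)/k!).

f: a_k = -2, 0, 1, 0, -1/12, 0, 1/360, …
g: a_k = 2, 4, -4, 8, -20, 56, -168, …
h₀=f+g: left-lcm gives L₀, ord ≤ 3.
Derive L from L₀ (diff closure).
L = (-122 - 16·x - 32·x^2) + (-13 - 60·x - 48·x^2 - 64·x^3)·Dx + (-122 - 16·x - 32·x^2)·Dx^2 + (-13 - 60·x - 48·x^2 - 64·x^3)·Dx^3  (order 3).
h: a_k = 4, -6, 24, -241/3, 280, -60479/60, 3696, …
ICs: h(0) = 4, h′(0) = -6, h′′(0) = 48.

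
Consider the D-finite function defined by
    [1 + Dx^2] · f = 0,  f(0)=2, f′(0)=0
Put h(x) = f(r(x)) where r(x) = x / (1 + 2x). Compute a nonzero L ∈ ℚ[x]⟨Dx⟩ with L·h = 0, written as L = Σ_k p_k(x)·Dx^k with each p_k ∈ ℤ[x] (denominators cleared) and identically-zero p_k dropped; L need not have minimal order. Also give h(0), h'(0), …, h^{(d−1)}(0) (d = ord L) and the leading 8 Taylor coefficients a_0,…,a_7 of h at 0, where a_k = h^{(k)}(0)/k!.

L = 1 + (4 + 24·x + 48·x^2 + 32·x^3)·Dx + (1 + 8·x + 24·x^2 + 32·x^3 + 16·x^4)·Dx^2  (order 2).
h: a_k = 2, 0, -1, 4, -143/12, 94/3, -27601/360, 1787/10, …
ICs: h(0) = 2, h′(0) = 0.

f: a_k = 2, 0, -1, 0, 1/12, 0, -1/360, 0, …
Change of var in L_f (x↦r) gives L₀.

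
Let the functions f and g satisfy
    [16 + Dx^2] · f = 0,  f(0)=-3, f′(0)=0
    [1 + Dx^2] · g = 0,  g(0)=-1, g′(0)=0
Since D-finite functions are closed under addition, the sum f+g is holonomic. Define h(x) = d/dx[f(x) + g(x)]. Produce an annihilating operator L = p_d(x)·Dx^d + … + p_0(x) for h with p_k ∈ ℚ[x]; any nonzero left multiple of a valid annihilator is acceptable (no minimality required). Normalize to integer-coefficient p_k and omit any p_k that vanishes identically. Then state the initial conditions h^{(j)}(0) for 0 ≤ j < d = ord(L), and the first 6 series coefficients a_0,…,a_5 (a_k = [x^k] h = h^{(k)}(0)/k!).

L = 16 + 17·Dx^2 + Dx^4  (order 4).
h: a_k = 0, 49, 0, -769/6, 0, 12289/120, …
ICs: h(0) = 0, h′(0) = 49, h′′(0) = 0, h′′′(0) = -769.

f: a_k = -3, 0, 24, 0, -32, 0, …
g: a_k = -1, 0, 1/2, 0, -1/24, 0, …
f+g: L₀ = lclm(L_f,L_g), ord ≤ 2+2.
Derive L from L₀ (diff closure).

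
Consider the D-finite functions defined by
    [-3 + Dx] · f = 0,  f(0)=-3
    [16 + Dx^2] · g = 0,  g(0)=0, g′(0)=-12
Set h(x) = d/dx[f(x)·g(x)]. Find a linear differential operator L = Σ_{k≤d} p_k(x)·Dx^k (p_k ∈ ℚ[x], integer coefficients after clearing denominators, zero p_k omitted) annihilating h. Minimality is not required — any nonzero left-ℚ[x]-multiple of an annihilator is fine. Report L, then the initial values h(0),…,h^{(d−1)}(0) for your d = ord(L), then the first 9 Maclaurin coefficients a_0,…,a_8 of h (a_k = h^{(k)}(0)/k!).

L = 25 - 6·Dx + Dx^2  (order 2).
h: a_k = 36, 216, 198, -504, -2337/2, -3861/5, 4031/20, 3162/5, 430441/1120, …
ICs: h(0) = 36, h′(0) = 216.

f: a_k = -3, -9, -27/2, -27/2, -81/8, -243/40, -243/80, -729/560, -2187/4480, …
g: a_k = 0, -12, 0, 32, 0, -128/5, 0, 1024/105, 0, …
Product ⇒ symmetric product L₀, ord ≤ 2.
h=h₀': d/dx-closure on L₀ ⇒ L.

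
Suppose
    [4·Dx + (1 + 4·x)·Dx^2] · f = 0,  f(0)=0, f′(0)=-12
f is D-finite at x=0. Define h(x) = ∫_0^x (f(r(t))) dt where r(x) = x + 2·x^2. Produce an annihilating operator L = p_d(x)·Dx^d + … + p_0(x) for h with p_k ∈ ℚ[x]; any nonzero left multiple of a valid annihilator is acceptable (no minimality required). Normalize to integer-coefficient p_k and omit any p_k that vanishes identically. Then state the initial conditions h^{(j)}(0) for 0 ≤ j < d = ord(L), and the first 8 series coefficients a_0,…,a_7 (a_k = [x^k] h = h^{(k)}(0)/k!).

f: a_k = 0, -12, 24, -64, 192, -3072/5, 2048, -49152/7, …
Change of var in L_f (x↦r) gives L₀.
Integrate: L := L₀·Dx.
L = (16·x + 32·x^2)·Dx^2 + (1 + 8·x + 24·x^2 + 32·x^3)·Dx^3  (order 3).
h: a_k = 0, 0, -6, 0, 8, -96/5, 128/5, 0, …
ICs: h(0) = 0, h′(0) = 0, h′′(0) = -12.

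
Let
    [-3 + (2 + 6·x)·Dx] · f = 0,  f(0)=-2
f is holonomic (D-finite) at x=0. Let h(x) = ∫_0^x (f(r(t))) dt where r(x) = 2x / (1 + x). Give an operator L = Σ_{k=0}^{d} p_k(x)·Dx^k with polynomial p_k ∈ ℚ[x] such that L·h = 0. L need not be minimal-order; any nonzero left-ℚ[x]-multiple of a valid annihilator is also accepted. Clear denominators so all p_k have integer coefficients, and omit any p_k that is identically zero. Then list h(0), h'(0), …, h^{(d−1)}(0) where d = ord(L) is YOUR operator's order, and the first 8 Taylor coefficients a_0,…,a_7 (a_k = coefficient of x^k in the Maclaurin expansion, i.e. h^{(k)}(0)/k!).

L = -3·Dx + (1 + 8·x + 7·x^2)·Dx^2  (order 2).
h: a_k = 0, -2, -3, 5, -51/4, 861/20, -1379/8, 6141/8, …
ICs: h(0) = 0, h′(0) = -2.

f: a_k = -2, -3, 9/4, -27/8, 405/64, -1701/128, 15309/512, -72171/1024, …
Substitute x→r, Dx→(1/r')Dx; clear ⇒ L₀.
∫: right-multiply L₀ by Dx.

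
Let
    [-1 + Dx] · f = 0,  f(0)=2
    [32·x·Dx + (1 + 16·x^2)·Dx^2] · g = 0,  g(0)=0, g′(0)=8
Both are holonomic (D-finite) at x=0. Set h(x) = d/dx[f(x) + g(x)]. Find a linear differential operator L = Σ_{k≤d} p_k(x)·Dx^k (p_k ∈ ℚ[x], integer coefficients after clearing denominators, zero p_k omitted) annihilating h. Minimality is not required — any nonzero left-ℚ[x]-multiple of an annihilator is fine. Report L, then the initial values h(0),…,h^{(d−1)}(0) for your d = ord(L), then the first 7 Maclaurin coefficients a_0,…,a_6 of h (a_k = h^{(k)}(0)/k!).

L = (32 - 32·x - 1536·x^2 - 512·x^3) + (-33 + 1504·x^2 - 256·x^4)·Dx + (1 + 32·x + 32·x^2 + 512·x^3 + 256·x^4)·Dx^2  (order 2).
h: a_k = 10, 2, -127, 1/3, 24577/12, 1/60, -11796479/360, …
ICs: h(0) = 10, h′(0) = 2.

f: a_k = 2, 2, 1, 1/3, 1/12, 1/60, 1/360, …
g: a_k = 0, 8, 0, -128/3, 0, 2048/5, 0, …
Weyl lclm of L_f,L_g ⇒ L₀ (ord ≤ 3).
h=h₀': d/dx-closure on L₀ ⇒ L.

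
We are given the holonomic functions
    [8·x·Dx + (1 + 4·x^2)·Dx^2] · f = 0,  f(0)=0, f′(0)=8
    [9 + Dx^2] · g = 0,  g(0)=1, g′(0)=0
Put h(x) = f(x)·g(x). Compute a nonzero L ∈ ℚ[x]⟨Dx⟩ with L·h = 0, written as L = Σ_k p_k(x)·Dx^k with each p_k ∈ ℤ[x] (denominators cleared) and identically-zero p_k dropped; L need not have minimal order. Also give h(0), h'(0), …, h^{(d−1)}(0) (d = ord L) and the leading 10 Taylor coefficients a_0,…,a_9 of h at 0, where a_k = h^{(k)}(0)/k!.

f: a_k = 0, 8, 0, -32/3, 0, 128/5, 0, -512/7, 0, 2048/9, …
g: a_k = 1, 0, -9/2, 0, 27/8, 0, -81/80, 0, 729/4480, 0, …
Sym-product of L_f,L_g gives L₀ (≤ ord 4).
L = (2925 + 31536·x^2 + 95904·x^4 + 186624·x^6 + 186624·x^8) + (2448·x + 20160·x^3 + 62208·x^5 + 82944·x^7)·Dx + (442 + 5088·x^2 + 19008·x^4 + 41472·x^6 + 41472·x^8)·Dx^2 + (272·x + 2240·x^3 + 6912·x^5 + 9216·x^7)·Dx^3 + (13 + 176·x^2 + 928·x^4 + 2304·x^6 + 2304·x^8)·Dx^4  (order 4).
h: a_k = 0, 8, 0, -140/3, 0, 503/5, 0, -16271/70, 0, 3302209/5040, …
ICs: h(0) = 0, h′(0) = 8, h′′(0) = 0, h′′′(0) = -280.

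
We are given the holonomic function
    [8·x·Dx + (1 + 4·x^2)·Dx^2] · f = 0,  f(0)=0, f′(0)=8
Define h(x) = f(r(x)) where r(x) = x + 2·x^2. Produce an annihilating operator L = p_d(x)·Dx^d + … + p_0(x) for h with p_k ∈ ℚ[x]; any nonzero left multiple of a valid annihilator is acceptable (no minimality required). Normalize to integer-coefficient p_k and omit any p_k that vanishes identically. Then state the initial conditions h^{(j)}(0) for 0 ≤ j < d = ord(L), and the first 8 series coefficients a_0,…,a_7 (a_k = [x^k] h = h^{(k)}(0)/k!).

L = (-4 + 8·x + 64·x^2 + 192·x^3 + 192·x^4)·Dx + (1 + 4·x + 4·x^2 + 32·x^3 + 80·x^4 + 64·x^5)·Dx^2  (order 2).
h: a_k = 0, 8, 16, -32/3, -64, -512/5, 512/3, 6656/7, …
ICs: h(0) = 0, h′(0) = 8.

f: a_k = 0, 8, 0, -32/3, 0, 128/5, 0, -512/7, …
Substitute x→r, Dx→(1/r')Dx; clear ⇒ L₀.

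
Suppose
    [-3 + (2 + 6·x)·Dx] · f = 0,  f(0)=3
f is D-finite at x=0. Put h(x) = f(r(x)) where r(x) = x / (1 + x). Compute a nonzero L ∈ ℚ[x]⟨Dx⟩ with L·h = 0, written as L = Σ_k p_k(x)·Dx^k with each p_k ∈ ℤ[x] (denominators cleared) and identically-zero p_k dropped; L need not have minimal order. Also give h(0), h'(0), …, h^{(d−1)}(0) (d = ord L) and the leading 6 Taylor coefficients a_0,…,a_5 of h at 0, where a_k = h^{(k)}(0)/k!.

L = -3 + (2 + 10·x + 8·x^2)·Dx  (order 1).
h: a_k = 3, 9/2, -63/8, 261/16, -5031/128, 27207/256, …
ICs: h(0) = 3.

f: a_k = 3, 9/2, -27/8, 81/16, -1215/128, 5103/256, …
h₀=f(r): pull back L_f along r ⇒ L₀.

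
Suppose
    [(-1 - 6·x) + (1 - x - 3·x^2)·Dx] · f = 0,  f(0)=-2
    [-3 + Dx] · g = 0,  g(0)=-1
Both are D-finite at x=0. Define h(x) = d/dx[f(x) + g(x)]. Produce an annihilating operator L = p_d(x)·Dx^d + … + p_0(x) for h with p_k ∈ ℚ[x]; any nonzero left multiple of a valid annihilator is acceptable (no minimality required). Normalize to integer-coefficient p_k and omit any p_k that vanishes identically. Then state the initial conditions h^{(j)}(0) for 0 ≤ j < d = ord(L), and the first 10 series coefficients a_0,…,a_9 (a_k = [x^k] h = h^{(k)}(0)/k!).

L = (54 + 774·x + 864·x^2 + 2916·x^3 + 1458·x^4) + (-33 - 252·x - 477·x^2 - 864·x^3 + 405·x^4 + 486·x^5)·Dx + (5 - 2·x + 63·x^2 - 36·x^3 - 297·x^4 - 162·x^5)·Dx^2  (order 2).
h: a_k = -5, -25, -111/2, -331/2, -3281/8, -46803/40, -243283/80, -4552409/560, -93463947/4480, -240397529/4480, …
ICs: h(0) = -5, h′(0) = -25.

f: a_k = -2, -2, -8, -14, -38, -80, -194, -434, -1016, -2318, …
g: a_k = -1, -3, -9/2, -9/2, -27/8, -81/40, -81/80, -243/560, -729/4480, -243/4480, …
f+g: L₀ = lclm(L_f,L_g), ord ≤ 1+1.
h₀' ⇒ L via d/dx closure of L₀.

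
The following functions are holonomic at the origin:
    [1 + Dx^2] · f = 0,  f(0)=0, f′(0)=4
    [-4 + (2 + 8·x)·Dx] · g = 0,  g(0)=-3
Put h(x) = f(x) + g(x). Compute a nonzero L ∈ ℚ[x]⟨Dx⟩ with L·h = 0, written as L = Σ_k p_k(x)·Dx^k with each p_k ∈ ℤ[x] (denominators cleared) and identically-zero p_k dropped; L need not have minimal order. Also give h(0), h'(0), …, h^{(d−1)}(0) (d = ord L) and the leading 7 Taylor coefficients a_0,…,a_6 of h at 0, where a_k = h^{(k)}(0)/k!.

L = (-26 - 16·x - 32·x^2) + (-3 - 4·x + 48·x^2 + 64·x^3)·Dx + (-26 - 16·x - 32·x^2)·Dx^2 + (-3 - 4·x + 48·x^2 + 64·x^3)·Dx^3  (order 3).
h: a_k = -3, -2, 6, -38/3, 30, -2519/30, 252, …
ICs: h(0) = -3, h′(0) = -2, h′′(0) = 12.

f: a_k = 0, 4, 0, -2/3, 0, 1/30, 0, …
g: a_k = -3, -6, 6, -12, 30, -84, 252, …
f+g: L₀ = lclm(L_f,L_g), ord ≤ 2+1.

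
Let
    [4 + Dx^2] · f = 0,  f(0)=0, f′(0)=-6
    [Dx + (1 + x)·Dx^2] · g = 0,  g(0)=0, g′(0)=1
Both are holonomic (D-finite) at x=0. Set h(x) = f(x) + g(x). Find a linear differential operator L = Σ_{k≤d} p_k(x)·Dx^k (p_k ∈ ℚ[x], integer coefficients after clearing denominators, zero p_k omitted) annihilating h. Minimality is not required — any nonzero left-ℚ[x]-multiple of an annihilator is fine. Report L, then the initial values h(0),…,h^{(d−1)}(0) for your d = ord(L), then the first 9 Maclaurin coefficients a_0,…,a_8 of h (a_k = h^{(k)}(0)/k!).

f: a_k = 0, -6, 0, 4, 0, -4/5, 0, 8/105, 0, …
g: a_k = 0, 1, -1/2, 1/3, -1/4, 1/5, -1/6, 1/7, -1/8, …
f+g: L₀ = lclm(L_f,L_g), ord ≤ 2+2.
L = (20 + 16·x + 8·x^2)·Dx + (12 + 28·x + 24·x^2 + 8·x^3)·Dx^2 + (5 + 4·x + 2·x^2)·Dx^3 + (3 + 7·x + 6·x^2 + 2·x^3)·Dx^4  (order 4).
h: a_k = 0, -5, -1/2, 13/3, -1/4, -3/5, -1/6, 23/105, -1/8, …
ICs: h(0) = 0, h′(0) = -5, h′′(0) = -1, h′′′(0) = 26.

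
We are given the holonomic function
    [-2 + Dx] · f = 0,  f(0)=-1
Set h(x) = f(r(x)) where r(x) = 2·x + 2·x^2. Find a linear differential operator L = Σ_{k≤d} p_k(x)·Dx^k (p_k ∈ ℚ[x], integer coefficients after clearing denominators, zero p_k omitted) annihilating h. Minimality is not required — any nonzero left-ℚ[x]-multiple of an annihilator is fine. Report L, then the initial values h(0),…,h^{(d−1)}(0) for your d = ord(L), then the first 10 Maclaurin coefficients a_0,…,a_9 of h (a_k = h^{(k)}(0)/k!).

f: a_k = -1, -2, -2, -4/3, -2/3, -4/15, -4/45, -8/315, -2/315, -4/2835, …
f∘r: x↦r, Dx↦Dx/r' in L_f ⇒ L₀.
L = (-4 - 8·x) + Dx  (order 1).
h: a_k = -1, -4, -12, -80/3, -152/3, -416/5, -5536/45, -52096/315, -1440/7, -675968/2835, …
ICs: h(0) = -1.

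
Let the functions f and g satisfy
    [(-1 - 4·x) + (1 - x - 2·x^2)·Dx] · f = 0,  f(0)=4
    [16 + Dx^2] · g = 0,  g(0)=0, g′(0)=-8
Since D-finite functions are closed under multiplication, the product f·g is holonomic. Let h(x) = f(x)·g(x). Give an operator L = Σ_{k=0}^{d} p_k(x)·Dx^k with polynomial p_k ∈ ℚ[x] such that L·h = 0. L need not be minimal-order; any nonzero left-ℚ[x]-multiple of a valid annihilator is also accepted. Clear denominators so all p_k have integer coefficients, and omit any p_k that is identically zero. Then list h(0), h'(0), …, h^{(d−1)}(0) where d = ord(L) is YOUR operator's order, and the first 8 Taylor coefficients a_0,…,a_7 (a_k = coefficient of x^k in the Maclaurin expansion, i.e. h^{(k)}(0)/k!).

f: a_k = 4, 4, 12, 20, 44, 84, 172, 340, …
g: a_k = 0, -8, 0, 64/3, 0, -256/15, 0, 2048/315, …
h₀=f·g: eliminate ⇒ L₀, order ≤ 1·2.
L = (-12 + 16·x + 32·x^2) + (2 + 8·x)·Dx + (-1 + x + 2·x^2)·Dx^2  (order 2).
h: a_k = 0, -32, -32, -32/3, -224/3, -2464/15, -1568/5, -38816/63, …
ICs: h(0) = 0, h′(0) = -32.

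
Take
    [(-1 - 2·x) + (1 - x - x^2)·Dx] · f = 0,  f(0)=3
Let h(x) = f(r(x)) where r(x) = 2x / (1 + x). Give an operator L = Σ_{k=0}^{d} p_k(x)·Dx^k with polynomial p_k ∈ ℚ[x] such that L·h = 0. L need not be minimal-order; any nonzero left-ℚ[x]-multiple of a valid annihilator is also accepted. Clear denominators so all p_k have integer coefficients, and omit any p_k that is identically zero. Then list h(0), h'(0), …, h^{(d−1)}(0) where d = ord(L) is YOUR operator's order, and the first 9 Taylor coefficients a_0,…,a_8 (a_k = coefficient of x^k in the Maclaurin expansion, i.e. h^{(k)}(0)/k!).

f: a_k = 3, 3, 6, 9, 15, 24, 39, 63, 102, …
L₀ from L_f via x↦r, Dx↦r'^{-1}Dx.
L = (2 + 10·x) + (-1 - x + 5·x^2 + 5·x^3)·Dx  (order 1).
h: a_k = 3, 6, 18, 30, 90, 150, 450, 750, 2250, …
ICs: h(0) = 3.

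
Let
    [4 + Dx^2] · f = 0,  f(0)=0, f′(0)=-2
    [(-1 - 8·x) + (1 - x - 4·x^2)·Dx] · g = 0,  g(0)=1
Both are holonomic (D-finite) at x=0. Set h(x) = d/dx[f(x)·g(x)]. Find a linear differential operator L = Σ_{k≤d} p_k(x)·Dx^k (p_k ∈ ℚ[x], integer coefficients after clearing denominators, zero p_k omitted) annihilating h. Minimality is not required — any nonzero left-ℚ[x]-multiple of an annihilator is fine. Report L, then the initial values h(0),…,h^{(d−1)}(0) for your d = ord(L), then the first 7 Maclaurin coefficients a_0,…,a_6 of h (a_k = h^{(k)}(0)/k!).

L = (18 - 8·x - 28·x^2 + 32·x^3 + 64·x^4) + (4 + 34·x + 24·x^2 + 64·x^3)·Dx + (-1 + x^2 + 8·x^3 + 16·x^4)·Dx^2  (order 2).
h: a_k = -2, -4, -26, -200/3, -258, -3548/5, -102262/45, …
ICs: h(0) = -2, h′(0) = -4.

f: a_k = 0, -2, 0, 4/3, 0, -4/15, 0, …
g: a_k = 1, 1, 5, 9, 29, 65, 181, …
h₀=f·g: eliminate ⇒ L₀, order ≤ 2·1.
h=h₀': d/dx-closure on L₀ ⇒ L.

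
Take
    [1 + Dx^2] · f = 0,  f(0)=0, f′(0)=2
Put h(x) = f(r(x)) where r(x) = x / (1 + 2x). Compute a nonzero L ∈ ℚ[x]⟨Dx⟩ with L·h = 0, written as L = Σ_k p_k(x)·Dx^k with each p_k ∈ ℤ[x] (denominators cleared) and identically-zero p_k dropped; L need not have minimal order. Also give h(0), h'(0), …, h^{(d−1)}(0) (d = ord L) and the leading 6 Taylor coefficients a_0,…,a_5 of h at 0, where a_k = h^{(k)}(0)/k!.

L = 1 + (4 + 24·x + 48·x^2 + 32·x^3)·Dx + (1 + 8·x + 24·x^2 + 32·x^3 + 16·x^4)·Dx^2  (order 2).
h: a_k = 0, 2, -4, 23/3, -14, 1441/60, …
ICs: h(0) = 0, h′(0) = 2.

f: a_k = 0, 2, 0, -1/3, 0, 1/60, …
Change of var in L_f (x↦r) gives L₀.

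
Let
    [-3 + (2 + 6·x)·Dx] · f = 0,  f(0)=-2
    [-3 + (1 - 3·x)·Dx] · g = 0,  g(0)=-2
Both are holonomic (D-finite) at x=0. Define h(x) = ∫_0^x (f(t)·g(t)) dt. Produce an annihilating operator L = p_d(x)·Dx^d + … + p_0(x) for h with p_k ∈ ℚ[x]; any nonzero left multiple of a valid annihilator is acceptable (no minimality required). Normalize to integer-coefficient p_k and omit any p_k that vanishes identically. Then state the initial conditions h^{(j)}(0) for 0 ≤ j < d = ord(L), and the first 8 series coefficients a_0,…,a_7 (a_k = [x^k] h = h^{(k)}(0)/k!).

f: a_k = -2, -3, 9/4, -27/8, 405/64, -1701/128, 15309/512, -72171/1024, …
g: a_k = -2, -6, -18, -54, -162, -486, -1458, -4374, …
Sym-product of L_f,L_g gives L₀ (≤ ord 1).
Integrate: L := L₀·Dx.
L = (9 + 9·x)·Dx + (-2 + 18·x^2)·Dx^2  (order 2).
h: a_k = 0, 4, 9, 33/2, 621/16, 14499/160, 29565/128, 1049031/1792, …
ICs: h(0) = 0, h′(0) = 4.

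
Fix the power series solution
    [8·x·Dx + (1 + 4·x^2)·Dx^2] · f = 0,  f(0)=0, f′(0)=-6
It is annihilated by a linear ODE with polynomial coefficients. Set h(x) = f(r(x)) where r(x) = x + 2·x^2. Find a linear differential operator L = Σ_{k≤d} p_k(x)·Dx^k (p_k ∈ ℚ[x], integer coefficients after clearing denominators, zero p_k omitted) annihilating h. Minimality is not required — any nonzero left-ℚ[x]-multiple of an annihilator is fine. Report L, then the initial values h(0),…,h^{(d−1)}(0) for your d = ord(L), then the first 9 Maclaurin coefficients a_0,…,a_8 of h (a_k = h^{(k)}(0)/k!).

L = (-4 + 8·x + 64·x^2 + 192·x^3 + 192·x^4)·Dx + (1 + 4·x + 4·x^2 + 32·x^3 + 80·x^4 + 64·x^5)·Dx^2  (order 2).
h: a_k = 0, -6, -12, 8, 48, 384/5, -128, -4992/7, -768, …
ICs: h(0) = 0, h′(0) = -6.

f: a_k = 0, -6, 0, 8, 0, -96/5, 0, 384/7, 0, …
Change of var in L_f (x↦r) gives L₀.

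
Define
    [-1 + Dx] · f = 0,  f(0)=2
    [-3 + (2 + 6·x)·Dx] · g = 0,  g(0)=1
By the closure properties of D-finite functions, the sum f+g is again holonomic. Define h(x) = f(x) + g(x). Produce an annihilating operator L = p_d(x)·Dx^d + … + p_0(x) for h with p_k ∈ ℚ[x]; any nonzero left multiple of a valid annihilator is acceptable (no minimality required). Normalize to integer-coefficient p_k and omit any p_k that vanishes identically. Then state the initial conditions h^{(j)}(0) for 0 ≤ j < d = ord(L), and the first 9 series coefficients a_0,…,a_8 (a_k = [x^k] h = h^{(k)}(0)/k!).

f: a_k = 2, 2, 1, 1/3, 1/12, 1/60, 1/360, 1/2520, 1/20160, …
g: a_k = 1, 3/2, -9/8, 27/16, -405/128, 1701/256, -15309/1024, 72171/2048, -2814669/32768, …
f+g: L₀ = lclm(L_f,L_g), ord ≤ 1+1.
L = (15 + 18·x) + (-13 - 24·x - 36·x^2)·Dx + (-2 + 6·x + 36·x^2)·Dx^2  (order 2).
h: a_k = 3, 7/2, -1/8, 97/48, -1183/384, 25579/3840, -688777/46080, 22734121/645120, -886620223/10321920, …
ICs: h(0) = 3, h′(0) = 7/2.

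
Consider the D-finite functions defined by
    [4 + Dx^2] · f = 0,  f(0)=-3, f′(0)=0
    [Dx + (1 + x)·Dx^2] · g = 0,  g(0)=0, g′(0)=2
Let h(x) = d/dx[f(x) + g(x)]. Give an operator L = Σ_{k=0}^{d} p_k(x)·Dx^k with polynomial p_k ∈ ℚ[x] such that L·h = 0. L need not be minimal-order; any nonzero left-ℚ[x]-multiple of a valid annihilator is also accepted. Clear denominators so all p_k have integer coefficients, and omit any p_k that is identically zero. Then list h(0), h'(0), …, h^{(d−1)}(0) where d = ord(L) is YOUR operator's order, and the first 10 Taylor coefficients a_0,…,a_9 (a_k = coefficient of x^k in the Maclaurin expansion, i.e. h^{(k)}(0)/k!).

L = (20 + 16·x + 8·x^2) + (12 + 28·x + 24·x^2 + 8·x^3)·Dx + (5 + 4·x + 2·x^2)·Dx^2 + (3 + 7·x + 6·x^2 + 2·x^3)·Dx^3  (order 3).
h: a_k = 2, 10, 2, -10, 2, -2/5, 2, -226/105, 2, -1882/945, …
ICs: h(0) = 2, h′(0) = 10, h′′(0) = 4.

f: a_k = -3, 0, 6, 0, -2, 0, 4/15, 0, -2/105, 0, …
g: a_k = 0, 2, -1, 2/3, -1/2, 2/5, -1/3, 2/7, -1/4, 2/9, …
L₀ := lclm(L_f,L_g); ord L₀ ≤ 2+2.
Derive L from L₀ (diff closure).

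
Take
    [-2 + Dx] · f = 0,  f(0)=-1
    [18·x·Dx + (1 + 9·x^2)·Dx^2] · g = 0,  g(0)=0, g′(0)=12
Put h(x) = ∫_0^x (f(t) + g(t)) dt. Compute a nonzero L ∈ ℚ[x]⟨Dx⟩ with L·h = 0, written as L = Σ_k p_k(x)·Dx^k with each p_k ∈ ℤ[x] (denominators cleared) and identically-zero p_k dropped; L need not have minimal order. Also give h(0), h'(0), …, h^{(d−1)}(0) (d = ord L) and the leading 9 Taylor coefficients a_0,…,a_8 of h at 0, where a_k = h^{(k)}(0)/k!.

L = (18 - 36·x - 486·x^2 - 324·x^3)·Dx^2 + (-11 + 207·x^2 - 162·x^4)·Dx^3 + (1 + 9·x + 18·x^2 + 81·x^3 + 81·x^4)·Dx^4  (order 4).
h: a_k = 0, -1, 5, -2/3, -28/3, -2/15, 1456/45, -4/315, -98417/630, …
ICs: h(0) = 0, h′(0) = -1, h′′(0) = 10, h′′′(0) = -4.

f: a_k = -1, -2, -2, -4/3, -2/3, -4/15, -4/45, -8/315, -2/315, …
g: a_k = 0, 12, 0, -36, 0, 972/5, 0, -8748/7, 0, …
Weyl lclm of L_f,L_g ⇒ L₀ (ord ≤ 3).
h=∫h₀ ⇒ L = L₀·Dx.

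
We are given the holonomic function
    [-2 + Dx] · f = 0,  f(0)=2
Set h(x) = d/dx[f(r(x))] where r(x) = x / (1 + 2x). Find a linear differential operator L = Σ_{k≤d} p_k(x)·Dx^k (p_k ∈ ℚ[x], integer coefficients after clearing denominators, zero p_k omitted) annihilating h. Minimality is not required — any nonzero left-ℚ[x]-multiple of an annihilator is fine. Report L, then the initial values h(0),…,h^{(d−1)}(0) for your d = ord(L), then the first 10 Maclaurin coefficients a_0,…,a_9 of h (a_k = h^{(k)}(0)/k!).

L = (-2 - 8·x) + (-1 - 4·x - 4·x^2)·Dx  (order 1).
h: a_k = 4, -8, 8, 16/3, -152/3, 2416/15, -17456/45, 250912/315, -452152/315, 6340336/2835, …
ICs: h(0) = 4.

f: a_k = 2, 4, 4, 8/3, 4/3, 8/15, 8/45, 16/315, 4/315, 8/2835, …
f∘r: x↦r, Dx↦Dx/r' in L_f ⇒ L₀.
h=h₀': d/dx-closure on L₀ ⇒ L.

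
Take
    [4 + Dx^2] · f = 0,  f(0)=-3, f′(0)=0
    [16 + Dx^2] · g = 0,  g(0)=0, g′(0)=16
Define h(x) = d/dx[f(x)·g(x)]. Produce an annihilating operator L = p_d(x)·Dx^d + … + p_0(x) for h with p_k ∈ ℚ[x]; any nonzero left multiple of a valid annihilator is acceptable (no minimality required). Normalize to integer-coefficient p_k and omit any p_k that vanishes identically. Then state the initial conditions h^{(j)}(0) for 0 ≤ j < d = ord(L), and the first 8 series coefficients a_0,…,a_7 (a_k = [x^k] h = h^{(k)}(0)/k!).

L = 144 + 40·Dx^2 + Dx^4  (order 4).
h: a_k = -48, 0, 672, 0, -1952, 0, 35008/15, 0, …
ICs: h(0) = -48, h′(0) = 0, h′′(0) = 1344, h′′′(0) = 0.

f: a_k = -3, 0, 6, 0, -2, 0, 4/15, 0, …
g: a_k = 0, 16, 0, -128/3, 0, 512/15, 0, -4096/315, …
Sym-product of L_f,L_g gives L₀ (≤ ord 4).
h=h₀': d/dx-closure on L₀ ⇒ L.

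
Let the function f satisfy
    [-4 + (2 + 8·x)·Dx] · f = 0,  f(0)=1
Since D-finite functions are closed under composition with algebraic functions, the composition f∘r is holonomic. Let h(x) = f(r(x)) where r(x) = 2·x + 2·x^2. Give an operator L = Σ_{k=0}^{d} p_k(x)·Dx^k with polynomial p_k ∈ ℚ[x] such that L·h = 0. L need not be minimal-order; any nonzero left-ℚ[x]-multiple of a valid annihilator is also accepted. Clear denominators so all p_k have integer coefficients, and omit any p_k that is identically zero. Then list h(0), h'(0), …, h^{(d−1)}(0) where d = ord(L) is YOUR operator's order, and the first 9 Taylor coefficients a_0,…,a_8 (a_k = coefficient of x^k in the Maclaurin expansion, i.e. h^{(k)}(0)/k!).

L = (-4 - 8·x) + (1 + 8·x + 8·x^2)·Dx  (order 1).
h: a_k = 1, 4, -4, 16, -72, 352, -1824, 9856, -54944, …
ICs: h(0) = 1.

f: a_k = 1, 2, -2, 4, -10, 28, -84, 264, -858, …
L₀ from L_f via x↦r, Dx↦r'^{-1}Dx.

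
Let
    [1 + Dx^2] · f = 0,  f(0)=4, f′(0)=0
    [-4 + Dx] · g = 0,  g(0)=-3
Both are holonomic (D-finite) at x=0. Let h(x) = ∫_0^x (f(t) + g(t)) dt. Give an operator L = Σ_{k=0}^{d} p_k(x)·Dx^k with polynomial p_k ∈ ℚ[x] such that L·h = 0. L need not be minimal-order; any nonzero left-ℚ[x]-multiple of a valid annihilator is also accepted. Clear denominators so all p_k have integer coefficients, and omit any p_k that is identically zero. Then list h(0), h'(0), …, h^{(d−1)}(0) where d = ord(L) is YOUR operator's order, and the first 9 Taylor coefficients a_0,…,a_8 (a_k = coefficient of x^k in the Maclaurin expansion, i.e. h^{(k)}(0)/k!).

L = -4·Dx + Dx^2 - 4·Dx^3 + Dx^4  (order 4).
h: a_k = 0, 1, -6, -26/3, -8, -191/30, -64/15, -439/180, -128/105, …
ICs: h(0) = 0, h′(0) = 1, h′′(0) = -12, h′′′(0) = -52.

f: a_k = 4, 0, -2, 0, 1/6, 0, -1/180, 0, 1/10080, …
g: a_k = -3, -12, -24, -32, -32, -128/5, -256/15, -1024/105, -512/105, …
f+g: L₀ = lclm(L_f,L_g), ord ≤ 2+1.
h=∫h₀ ⇒ L = L₀·Dx.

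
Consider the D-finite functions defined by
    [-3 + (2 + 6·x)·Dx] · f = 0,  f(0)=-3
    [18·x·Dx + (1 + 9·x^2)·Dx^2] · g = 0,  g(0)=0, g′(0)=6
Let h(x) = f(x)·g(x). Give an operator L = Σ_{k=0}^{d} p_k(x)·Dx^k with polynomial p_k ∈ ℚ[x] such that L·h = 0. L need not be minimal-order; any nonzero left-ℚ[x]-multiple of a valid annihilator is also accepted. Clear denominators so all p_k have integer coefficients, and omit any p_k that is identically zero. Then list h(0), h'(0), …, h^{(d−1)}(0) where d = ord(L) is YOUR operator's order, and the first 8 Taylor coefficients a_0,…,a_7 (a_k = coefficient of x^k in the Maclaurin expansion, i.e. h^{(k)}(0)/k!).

L = (27 - 108·x - 81·x^2) + (-12 + 36·x + 324·x^2 + 324·x^3)·Dx + (4 + 24·x + 72·x^2 + 216·x^3 + 324·x^4)·Dx^2  (order 2).
h: a_k = 0, -18, -27, 297/4, 405/8, -94527/320, -298161/640, 41231511/17920, …
ICs: h(0) = 0, h′(0) = -18.

f: a_k = -3, -9/2, 27/8, -81/16, 1215/128, -5103/256, 45927/1024, -216513/2048, …
g: a_k = 0, 6, 0, -18, 0, 486/5, 0, -4374/7, …
Product ⇒ symmetric product L₀, ord ≤ 2.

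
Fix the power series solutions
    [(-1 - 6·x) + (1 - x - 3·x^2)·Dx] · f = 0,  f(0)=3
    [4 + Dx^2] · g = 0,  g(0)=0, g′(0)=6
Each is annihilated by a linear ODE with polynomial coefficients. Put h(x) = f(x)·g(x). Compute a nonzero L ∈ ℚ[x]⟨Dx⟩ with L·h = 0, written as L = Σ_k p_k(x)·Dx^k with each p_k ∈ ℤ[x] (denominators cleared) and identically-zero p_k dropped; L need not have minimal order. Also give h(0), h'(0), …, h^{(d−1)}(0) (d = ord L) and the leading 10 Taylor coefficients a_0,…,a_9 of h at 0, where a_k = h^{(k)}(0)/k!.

f: a_k = 3, 3, 12, 21, 57, 120, 291, 651, 1524, 3477, …
g: a_k = 0, 6, 0, -4, 0, 4/5, 0, -8/105, 0, 4/945, …
Sym-product of L_f,L_g gives L₀ (≤ ord 2).
L = (2 + 4·x + 12·x^2) + (2 + 12·x)·Dx + (-1 + x + 3·x^2)·Dx^2  (order 2).
h: a_k = 0, 18, 18, 60, 114, 1482/5, 3192/5, 53458/35, 24098/7, 505556/63, …
ICs: h(0) = 0, h′(0) = 18.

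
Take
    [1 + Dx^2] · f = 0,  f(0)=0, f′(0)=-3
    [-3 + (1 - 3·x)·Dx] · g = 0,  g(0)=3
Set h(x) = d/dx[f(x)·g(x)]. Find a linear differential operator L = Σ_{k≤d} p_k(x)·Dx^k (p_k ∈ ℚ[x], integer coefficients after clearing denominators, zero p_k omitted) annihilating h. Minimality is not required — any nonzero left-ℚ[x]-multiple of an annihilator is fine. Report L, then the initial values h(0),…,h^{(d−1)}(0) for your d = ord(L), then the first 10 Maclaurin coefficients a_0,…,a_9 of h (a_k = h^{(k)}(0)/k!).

f: a_k = 0, -3, 0, 1/2, 0, -1/40, 0, 1/1680, 0, -1/120960, …
g: a_k = 3, 9, 27, 81, 243, 729, 2187, 6561, 19683, 59049, …
L₀ := L_f ⊗_s L_g (sym. prod.), ord ≤ 2.
Derive L from L₀ (diff closure).
L = (-17 - 6·x + 9·x^2) + (-6 + 18·x)·Dx + (1 - 6·x + 9·x^2)·Dx^2  (order 2).
h: a_k = -9, -54, -477/2, -954, -28623/8, -257607/20, -3606497/80, -10819491/70, -2337010057/4480, -2337010057/1344, …
ICs: h(0) = -9, h′(0) = -54.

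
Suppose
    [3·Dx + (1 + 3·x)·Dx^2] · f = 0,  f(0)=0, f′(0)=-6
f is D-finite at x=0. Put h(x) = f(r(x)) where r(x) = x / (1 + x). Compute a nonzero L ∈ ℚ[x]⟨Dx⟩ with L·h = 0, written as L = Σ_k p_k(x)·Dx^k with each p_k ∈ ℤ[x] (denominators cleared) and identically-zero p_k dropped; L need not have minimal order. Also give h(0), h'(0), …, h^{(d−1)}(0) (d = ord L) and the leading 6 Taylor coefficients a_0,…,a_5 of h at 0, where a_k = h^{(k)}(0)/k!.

L = (5 + 8·x)·Dx + (1 + 5·x + 4·x^2)·Dx^2  (order 2).
h: a_k = 0, -6, 15, -42, 255/2, -2046/5, …
ICs: h(0) = 0, h′(0) = -6.

f: a_k = 0, -6, 9, -18, 81/2, -486/5, …
Change of var in L_f (x↦r) gives L₀.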